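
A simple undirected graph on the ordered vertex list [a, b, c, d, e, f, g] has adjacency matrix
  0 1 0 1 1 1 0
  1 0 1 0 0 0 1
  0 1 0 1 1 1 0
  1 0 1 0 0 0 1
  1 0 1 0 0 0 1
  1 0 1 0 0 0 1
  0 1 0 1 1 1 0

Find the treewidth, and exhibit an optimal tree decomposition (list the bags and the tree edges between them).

Treewidth 3.
Bags: B1 = {a, c, d, g}  B2 = {a, c, f, g}  B3 = {a, c, e, g}  B4 = {a, b, c, g}
Tree: B1–B2, B2–B3, B3–B4

The largest bag has 4 vertices, giving width 3; this decomposition certifies tw(G) ≤ 3. For the lower bound: the 4 vertex sets {c,d}, {f,g}, {a}, {e} are disjoint, each induces a connected subgraph, and every pair is joined by at least one edge of G. Contracting each set to a single vertex therefore yields K_{4} as a minor, and since treewidth is minor-monotone, tw(G) ≥ tw(K_{4}) = 3. Therefore the treewidth is 3.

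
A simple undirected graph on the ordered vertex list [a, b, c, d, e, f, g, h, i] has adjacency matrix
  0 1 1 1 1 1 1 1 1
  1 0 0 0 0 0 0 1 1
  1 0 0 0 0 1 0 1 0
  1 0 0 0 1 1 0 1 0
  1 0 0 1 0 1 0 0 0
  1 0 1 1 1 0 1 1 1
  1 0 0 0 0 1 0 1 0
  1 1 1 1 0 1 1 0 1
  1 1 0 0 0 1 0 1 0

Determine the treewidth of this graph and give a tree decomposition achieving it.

Treewidth 3.
Bags: B1 = {a, b, h, i}  B2 = {a, f, h, i}  B3 = {a, f, g, h}  B4 = {a, d, f, h}  B5 = {a, c, f, h}  B6 = {a, d, e, f}
Tree: B1–B2, B2–B3, B2–B4, B3–B5, B4–B6

Every bag has size at most 4, so the width is 4 − 1 = 3 and tw(G) ≤ 3. Conversely, {a, d, e, f} is a clique of size 4, and the vertices of any clique must share a bag in every tree decomposition; so some bag has ≥ 4 vertices and tw(G) ≥ 3. Combining the bounds, tw(G) = 3.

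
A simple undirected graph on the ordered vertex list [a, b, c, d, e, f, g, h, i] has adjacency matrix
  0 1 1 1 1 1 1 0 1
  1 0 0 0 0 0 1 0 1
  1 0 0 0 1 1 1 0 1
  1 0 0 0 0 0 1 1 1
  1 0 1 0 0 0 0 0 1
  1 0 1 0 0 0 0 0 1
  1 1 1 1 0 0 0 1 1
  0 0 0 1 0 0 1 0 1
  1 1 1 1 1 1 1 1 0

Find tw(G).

3

A width-3 tree decomposition is:
Bags: B1 = {a, c, g, i}  B2 = {a, b, g, i}  B3 = {a, d, g, i}  B4 = {a, c, e, i}  B5 = {a, c, f, i}  B6 = {d, g, h, i}
Tree: B1–B2, B2–B3, B1–B4, B1–B5, B3–B6
Every bag has size at most 4, so the width is 4 − 1 = 3 and tw(G) ≤ 3. On the other hand G contains the 4-clique {d, g, h, i}. A clique must lie in a single bag of any decomposition, so no decomposition can have width below 3. Hence tw(G) = 3 exactly.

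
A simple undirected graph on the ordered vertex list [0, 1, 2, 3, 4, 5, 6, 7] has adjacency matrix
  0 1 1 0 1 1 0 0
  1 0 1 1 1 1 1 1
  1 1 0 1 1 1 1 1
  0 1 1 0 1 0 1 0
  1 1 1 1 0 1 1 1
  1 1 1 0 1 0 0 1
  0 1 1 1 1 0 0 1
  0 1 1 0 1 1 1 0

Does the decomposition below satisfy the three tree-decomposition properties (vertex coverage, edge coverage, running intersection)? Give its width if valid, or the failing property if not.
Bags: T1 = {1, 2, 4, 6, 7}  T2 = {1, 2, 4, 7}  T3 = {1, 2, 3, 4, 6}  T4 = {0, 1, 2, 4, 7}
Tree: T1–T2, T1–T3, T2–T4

A tree decomposition must satisfy three properties: every vertex lies in some bag; for every edge, both endpoints lie together in some bag; and for every vertex, the bags containing it form a connected subtree. Here vertex 5 appears in no bag, so the decomposition is invalid.

No — vertex 5 appears in no bag.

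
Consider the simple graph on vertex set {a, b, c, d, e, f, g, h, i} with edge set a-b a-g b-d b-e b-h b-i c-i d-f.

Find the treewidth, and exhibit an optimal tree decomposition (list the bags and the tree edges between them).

Treewidth 1.
Bags: B1 = {b, d}  B2 = {a, b}  B3 = {b, i}  B4 = {b, e}  B5 = {c, i}  B6 = {d, f}  B7 = {b, h}  B8 = {a, g}
Tree: B1–B2, B2–B3, B1–B4, B3–B5, B1–B6, B4–B7, B2–B8

Every bag has size at most 2, so the width is 2 − 1 = 1 and tw(G) ≤ 1. Any graph with an edge has treewidth ≥ 1, and G has the edge b–d. Hence tw(G) = 1 exactly.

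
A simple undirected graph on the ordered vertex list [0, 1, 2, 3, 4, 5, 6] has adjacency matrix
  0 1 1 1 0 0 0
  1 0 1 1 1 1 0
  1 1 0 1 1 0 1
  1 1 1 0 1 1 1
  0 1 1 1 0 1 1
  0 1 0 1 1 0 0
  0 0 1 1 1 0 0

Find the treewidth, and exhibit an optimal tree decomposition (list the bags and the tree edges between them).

Treewidth 3.
Bags: B1 = {1, 2, 3, 4}  B2 = {2, 3, 4, 6}  B3 = {0, 1, 2, 3}  B4 = {1, 3, 4, 5}
Tree: B1–B2, B1–B3, B1–B4

Each bag holds 4 vertices, so the decomposition has width 3, which upper-bounds the treewidth. For the lower bound, the 4 vertices {0, 1, 2, 3} are pairwise adjacent, and any tree decomposition puts a clique entirely inside one bag — forcing width ≥ 3. Therefore the treewidth is 3.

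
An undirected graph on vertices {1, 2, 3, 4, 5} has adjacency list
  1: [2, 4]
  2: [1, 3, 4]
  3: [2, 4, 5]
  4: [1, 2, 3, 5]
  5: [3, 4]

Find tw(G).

2

A width-2 tree decomposition is:
Bags: B1 = {2, 3, 4}  B2 = {3, 4, 5}  B3 = {1, 2, 4}
Tree: B1–B2, B1–B3
Every bag has size at most 3, so the width is 3 − 1 = 2 and tw(G) ≤ 2. On the other hand G contains the 3-clique {1, 2, 4}. A clique must lie in a single bag of any decomposition, so no decomposition can have width below 2. Hence tw(G) = 2 exactly.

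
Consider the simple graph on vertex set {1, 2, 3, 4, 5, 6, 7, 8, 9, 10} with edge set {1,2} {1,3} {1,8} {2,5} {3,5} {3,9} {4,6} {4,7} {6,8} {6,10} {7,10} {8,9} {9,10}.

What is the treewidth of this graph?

2

A width-2 tree decomposition is:
Bags: B1 = {4, 7, 10}  B2 = {4, 6, 10}  B3 = {6, 9, 10}  B4 = {6, 8, 9}  B5 = {3, 8, 9}  B6 = {1, 3, 8}  B7 = {1, 3, 5}  B8 = {1, 2, 5}
Tree: B1–B2, B2–B3, B3–B4, B4–B5, B5–B6, B6–B7, B7–B8
The largest bag has 3 vertices, giving width 2; this decomposition certifies tw(G) ≤ 2. The edges 7–4–6–10–7 form a cycle, so G is not a tree and its treewidth is at least 2. Hence tw(G) = 2 exactly.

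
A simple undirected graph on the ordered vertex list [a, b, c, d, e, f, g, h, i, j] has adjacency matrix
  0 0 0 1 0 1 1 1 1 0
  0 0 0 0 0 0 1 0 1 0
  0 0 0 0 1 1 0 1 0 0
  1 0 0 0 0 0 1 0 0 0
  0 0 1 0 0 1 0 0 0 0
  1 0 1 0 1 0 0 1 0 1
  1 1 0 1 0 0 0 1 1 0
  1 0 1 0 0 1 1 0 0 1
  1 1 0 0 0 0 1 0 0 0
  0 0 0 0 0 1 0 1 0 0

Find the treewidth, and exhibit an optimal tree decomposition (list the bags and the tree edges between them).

Every bag has size at most 3, so the width is 3 − 1 = 2 and tw(G) ≤ 2. For the lower bound, the 3 vertices {a, d, g} are pairwise adjacent, and any tree decomposition puts a clique entirely inside one bag — forcing width ≥ 2. Hence tw(G) = 2 exactly.

Treewidth 2.
One such decomposition:
Bags: B1 = {a, g, h}  B2 = {a, g, i}  B3 = {a, f, h}  B4 = {f, h, j}  B5 = {b, g, i}  B6 = {a, d, g}  B7 = {c, f, h}  B8 = {c, e, f}
Tree: B1–B2, B1–B3, B3–B4, B2–B5, B2–B6, B3–B7, B7–B8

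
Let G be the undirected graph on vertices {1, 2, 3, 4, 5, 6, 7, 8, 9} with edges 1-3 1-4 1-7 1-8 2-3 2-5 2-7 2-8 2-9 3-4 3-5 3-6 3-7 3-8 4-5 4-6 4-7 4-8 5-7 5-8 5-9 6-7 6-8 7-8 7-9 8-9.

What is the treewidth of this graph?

A width-4 tree decomposition is:
Bags: B1 = {3, 4, 5, 7, 8}  B2 = {2, 3, 5, 7, 8}  B3 = {2, 5, 7, 8, 9}  B4 = {1, 3, 4, 7, 8}  B5 = {3, 4, 6, 7, 8}
Tree: B1–B2, B2–B3, B1–B4, B1–B5
Each bag holds 5 vertices, so the decomposition has width 4, which upper-bounds the treewidth. For the lower bound, the 5 vertices {2, 5, 7, 8, 9} are pairwise adjacent, and any tree decomposition puts a clique entirely inside one bag — forcing width ≥ 4. Therefore the treewidth is 4.

4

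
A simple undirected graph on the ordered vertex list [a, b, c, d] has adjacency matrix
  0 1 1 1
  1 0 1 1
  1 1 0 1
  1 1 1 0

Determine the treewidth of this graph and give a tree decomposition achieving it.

Treewidth 3.
One optimal decomposition is:
Bags: B1 = {a, b, c, d}
Tree: (single bag)

With just one bag of size 4, the width is 4 − 1 = 3, so tw(G) ≤ 3. On the other hand G contains the 4-clique {a, b, c, d}. A clique must lie in a single bag of any decomposition, so no decomposition can have width below 3. Therefore the treewidth is 3.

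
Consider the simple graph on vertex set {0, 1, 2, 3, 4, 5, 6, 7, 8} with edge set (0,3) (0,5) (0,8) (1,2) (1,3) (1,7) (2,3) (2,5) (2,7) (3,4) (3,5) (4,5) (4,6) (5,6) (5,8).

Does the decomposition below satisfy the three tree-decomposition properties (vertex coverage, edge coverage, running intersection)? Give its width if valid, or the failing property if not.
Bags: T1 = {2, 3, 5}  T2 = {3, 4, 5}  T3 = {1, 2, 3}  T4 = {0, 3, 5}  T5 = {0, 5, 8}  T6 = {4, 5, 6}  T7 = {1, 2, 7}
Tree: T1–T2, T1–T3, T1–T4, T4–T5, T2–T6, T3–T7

Yes; width 2.

Every vertex of G appears in some bag (union = {0, 1, 2, 3, 4, 5, 6, 7, 8}); every edge is covered by a bag; and for each vertex v the set of bags containing v is connected in the bag tree. The decomposition is therefore valid. The largest bag has 3 vertices, so the width is 2.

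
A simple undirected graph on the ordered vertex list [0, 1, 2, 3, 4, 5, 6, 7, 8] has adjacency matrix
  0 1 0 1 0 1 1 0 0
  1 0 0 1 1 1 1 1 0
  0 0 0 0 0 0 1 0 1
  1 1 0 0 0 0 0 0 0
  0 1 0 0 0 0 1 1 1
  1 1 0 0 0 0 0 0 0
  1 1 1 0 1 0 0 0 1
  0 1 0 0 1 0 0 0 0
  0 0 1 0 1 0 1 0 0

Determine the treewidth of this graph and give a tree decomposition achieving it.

Treewidth 2.
Bags: B1 = {1, 4, 6}  B2 = {0, 1, 6}  B3 = {0, 1, 3}  B4 = {0, 1, 5}  B5 = {4, 6, 8}  B6 = {2, 6, 8}  B7 = {1, 4, 7}
Tree: B1–B2, B2–B3, B3–B4, B1–B5, B5–B6, B1–B7

Each bag holds 3 vertices, so the decomposition has width 2, which upper-bounds the treewidth. Conversely, {2, 6, 8} is a clique of size 3, and the vertices of any clique must share a bag in every tree decomposition; so some bag has ≥ 3 vertices and tw(G) ≥ 2. The upper and lower bounds meet at 2, so that is the treewidth.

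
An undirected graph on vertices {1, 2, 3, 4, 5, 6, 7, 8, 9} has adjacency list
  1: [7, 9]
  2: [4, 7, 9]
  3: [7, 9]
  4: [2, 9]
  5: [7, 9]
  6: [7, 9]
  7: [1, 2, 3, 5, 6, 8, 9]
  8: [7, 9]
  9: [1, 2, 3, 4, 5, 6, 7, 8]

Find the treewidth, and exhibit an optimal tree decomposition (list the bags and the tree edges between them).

Every bag has size at most 3, so the width is 3 − 1 = 2 and tw(G) ≤ 2. Conversely, {2, 4, 9} is a clique of size 3, and the vertices of any clique must share a bag in every tree decomposition; so some bag has ≥ 3 vertices and tw(G) ≥ 2. Hence tw(G) = 2 exactly.

Treewidth 2.
Bags: B1 = {2, 7, 9}  B2 = {6, 7, 9}  B3 = {2, 4, 9}  B4 = {3, 7, 9}  B5 = {1, 7, 9}  B6 = {5, 7, 9}  B7 = {7, 8, 9}
Tree: B1–B2, B1–B3, B2–B4, B2–B5, B4–B6, B1–B7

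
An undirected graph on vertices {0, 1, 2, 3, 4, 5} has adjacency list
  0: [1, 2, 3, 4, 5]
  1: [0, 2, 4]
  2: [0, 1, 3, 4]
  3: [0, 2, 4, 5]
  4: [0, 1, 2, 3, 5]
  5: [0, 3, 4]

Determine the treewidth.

A width-3 tree decomposition is:
Bags: B1 = {0, 3, 4, 5}  B2 = {0, 2, 3, 4}  B3 = {0, 1, 2, 4}
Tree: B1–B2, B2–B3
Every bag has size at most 4, so the width is 4 − 1 = 3 and tw(G) ≤ 3. Conversely, {0, 1, 2, 4} is a clique of size 4, and the vertices of any clique must share a bag in every tree decomposition; so some bag has ≥ 4 vertices and tw(G) ≥ 3. The upper and lower bounds meet at 3, so that is the treewidth.

3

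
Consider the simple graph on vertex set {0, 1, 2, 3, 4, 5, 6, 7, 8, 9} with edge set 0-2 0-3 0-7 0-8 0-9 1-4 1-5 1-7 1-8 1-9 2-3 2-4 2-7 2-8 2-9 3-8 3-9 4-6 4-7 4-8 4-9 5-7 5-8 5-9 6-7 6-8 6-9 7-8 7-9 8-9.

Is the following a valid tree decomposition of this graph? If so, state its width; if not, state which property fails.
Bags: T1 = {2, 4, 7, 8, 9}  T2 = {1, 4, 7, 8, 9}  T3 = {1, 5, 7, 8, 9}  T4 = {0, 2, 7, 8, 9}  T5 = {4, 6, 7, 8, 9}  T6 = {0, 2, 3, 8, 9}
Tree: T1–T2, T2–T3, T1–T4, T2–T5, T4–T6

Yes; width 4.

Vertex coverage: the bags together contain {0, 1, 2, 3, 4, 5, 6, 7, 8, 9}, the full vertex set. Edge coverage: each edge of G has both endpoints in at least one bag. Running intersection: for every vertex, the bags containing it form a connected subtree. All three properties hold, so this is a valid tree decomposition of width max|bag| − 1 = 4, and hence tw(G) ≤ 4.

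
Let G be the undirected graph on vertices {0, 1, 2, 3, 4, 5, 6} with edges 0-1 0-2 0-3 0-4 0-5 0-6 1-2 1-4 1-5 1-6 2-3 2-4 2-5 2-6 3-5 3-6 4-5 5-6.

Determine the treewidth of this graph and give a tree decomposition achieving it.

Treewidth 4.
One optimal decomposition is:
Bags: B1 = {0, 1, 2, 4, 5}  B2 = {0, 1, 2, 5, 6}  B3 = {0, 2, 3, 5, 6}
Tree: B1–B2, B2–B3

Each bag holds 5 vertices, so the decomposition has width 4, which upper-bounds the treewidth. For the lower bound, the 5 vertices {0, 1, 2, 4, 5} are pairwise adjacent, and any tree decomposition puts a clique entirely inside one bag — forcing width ≥ 4. The upper and lower bounds meet at 4, so that is the treewidth.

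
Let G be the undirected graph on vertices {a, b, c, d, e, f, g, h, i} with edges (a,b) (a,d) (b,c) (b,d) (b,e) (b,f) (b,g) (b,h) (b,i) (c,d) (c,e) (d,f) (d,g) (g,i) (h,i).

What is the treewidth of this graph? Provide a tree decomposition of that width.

Treewidth 2.
Bags: B1 = {b, d, g}  B2 = {b, g, i}  B3 = {a, b, d}  B4 = {b, c, d}  B5 = {b, h, i}  B6 = {b, d, f}  B7 = {b, c, e}
Tree: B1–B2, B1–B3, B1–B4, B2–B5, B3–B6, B4–B7

Every bag has size at most 3, so the width is 3 − 1 = 2 and tw(G) ≤ 2. Conversely, {b, d, g} is a clique of size 3, and the vertices of any clique must share a bag in every tree decomposition; so some bag has ≥ 3 vertices and tw(G) ≥ 2. Hence tw(G) = 2 exactly.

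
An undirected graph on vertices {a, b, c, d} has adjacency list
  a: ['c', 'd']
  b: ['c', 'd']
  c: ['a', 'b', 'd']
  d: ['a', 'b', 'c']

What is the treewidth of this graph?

2

A width-2 tree decomposition is:
Bags: B1 = {a, c, d}  B2 = {b, c, d}
Tree: B1–B2
Each bag holds 3 vertices, so the decomposition has width 2, which upper-bounds the treewidth. On the other hand G contains the 3-clique {a, c, d}. A clique must lie in a single bag of any decomposition, so no decomposition can have width below 2. The upper and lower bounds meet at 2, so that is the treewidth.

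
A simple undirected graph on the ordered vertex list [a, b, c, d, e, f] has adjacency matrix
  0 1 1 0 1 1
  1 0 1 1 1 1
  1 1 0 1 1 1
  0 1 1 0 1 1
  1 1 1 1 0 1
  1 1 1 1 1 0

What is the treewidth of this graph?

A width-4 tree decomposition is:
Bags: B1 = {a, b, c, e, f}  B2 = {b, c, d, e, f}
Tree: B1–B2
Each bag holds 5 vertices, so the decomposition has width 4, which upper-bounds the treewidth. For the lower bound, the 5 vertices {b, c, d, e, f} are pairwise adjacent, and any tree decomposition puts a clique entirely inside one bag — forcing width ≥ 4. The upper and lower bounds meet at 4, so that is the treewidth.

4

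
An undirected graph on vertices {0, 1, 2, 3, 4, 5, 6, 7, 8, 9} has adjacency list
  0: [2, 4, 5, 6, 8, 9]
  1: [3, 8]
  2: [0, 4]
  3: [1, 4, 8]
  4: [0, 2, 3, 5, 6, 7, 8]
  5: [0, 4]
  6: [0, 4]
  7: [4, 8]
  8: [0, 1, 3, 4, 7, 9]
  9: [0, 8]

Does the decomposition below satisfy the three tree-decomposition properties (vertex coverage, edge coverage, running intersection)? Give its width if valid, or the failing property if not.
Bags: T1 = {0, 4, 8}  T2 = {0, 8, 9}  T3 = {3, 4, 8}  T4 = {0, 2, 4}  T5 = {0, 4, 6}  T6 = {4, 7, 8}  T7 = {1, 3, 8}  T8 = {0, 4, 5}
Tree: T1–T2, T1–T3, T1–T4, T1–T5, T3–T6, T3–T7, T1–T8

Yes; width 2.

Vertex coverage: the bags together contain {0, 1, 2, 3, 4, 5, 6, 7, 8, 9}, the full vertex set. Edge coverage: each edge of G has both endpoints in at least one bag. Running intersection: for every vertex, the bags containing it form a connected subtree. All three properties hold, so this is a valid tree decomposition of width max|bag| − 1 = 2, and hence tw(G) ≤ 2.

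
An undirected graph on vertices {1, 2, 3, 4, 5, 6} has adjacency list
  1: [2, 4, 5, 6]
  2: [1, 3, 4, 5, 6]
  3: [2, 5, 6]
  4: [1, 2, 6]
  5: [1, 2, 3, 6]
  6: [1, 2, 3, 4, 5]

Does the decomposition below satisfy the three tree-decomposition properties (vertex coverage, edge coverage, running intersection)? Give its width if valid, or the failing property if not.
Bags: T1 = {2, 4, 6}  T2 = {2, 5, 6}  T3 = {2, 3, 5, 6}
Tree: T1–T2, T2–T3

No — vertex 1 appears in no bag.

A tree decomposition must satisfy three properties: every vertex lies in some bag; for every edge, both endpoints lie together in some bag; and for every vertex, the bags containing it form a connected subtree. Here vertex 1 appears in no bag, so the decomposition is invalid.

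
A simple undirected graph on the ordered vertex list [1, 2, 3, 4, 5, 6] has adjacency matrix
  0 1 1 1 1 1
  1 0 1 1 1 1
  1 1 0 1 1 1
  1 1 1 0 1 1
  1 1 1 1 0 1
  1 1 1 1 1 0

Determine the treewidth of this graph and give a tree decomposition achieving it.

Treewidth 5.
One optimal decomposition is:
Bags: B1 = {1, 2, 3, 4, 5, 6}
Tree: (single bag)

A single bag containing all 6 vertices is trivially a valid decomposition of width 5. On the other hand G contains the 6-clique {1, 2, 3, 4, 5, 6}. A clique must lie in a single bag of any decomposition, so no decomposition can have width below 5. Combining the bounds, tw(G) = 5.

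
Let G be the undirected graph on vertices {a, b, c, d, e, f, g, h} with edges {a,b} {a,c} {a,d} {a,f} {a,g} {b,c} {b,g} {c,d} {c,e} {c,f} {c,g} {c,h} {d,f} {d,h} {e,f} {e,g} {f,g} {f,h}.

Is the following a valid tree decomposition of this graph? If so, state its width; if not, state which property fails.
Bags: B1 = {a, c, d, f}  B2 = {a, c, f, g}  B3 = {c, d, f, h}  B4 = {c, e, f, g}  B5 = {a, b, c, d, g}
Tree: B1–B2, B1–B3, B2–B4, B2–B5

A tree decomposition must satisfy three properties: every vertex lies in some bag; for every edge, both endpoints lie together in some bag; and for every vertex, the bags containing it form a connected subtree. Here bags containing vertex d are not connected in the tree, so the decomposition is invalid.

No — bags containing vertex d are not connected in the tree.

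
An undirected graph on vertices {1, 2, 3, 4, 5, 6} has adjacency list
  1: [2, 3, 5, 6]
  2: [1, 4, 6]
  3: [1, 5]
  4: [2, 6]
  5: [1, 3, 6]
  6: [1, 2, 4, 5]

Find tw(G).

A width-2 tree decomposition is:
Bags: B1 = {2, 4, 6}  B2 = {1, 2, 6}  B3 = {1, 5, 6}  B4 = {1, 3, 5}
Tree: B1–B2, B2–B3, B3–B4
Every bag has size at most 3, so the width is 3 − 1 = 2 and tw(G) ≤ 2. Conversely, {1, 2, 6} is a clique of size 3, and the vertices of any clique must share a bag in every tree decomposition; so some bag has ≥ 3 vertices and tw(G) ≥ 2. Hence tw(G) = 2 exactly.

2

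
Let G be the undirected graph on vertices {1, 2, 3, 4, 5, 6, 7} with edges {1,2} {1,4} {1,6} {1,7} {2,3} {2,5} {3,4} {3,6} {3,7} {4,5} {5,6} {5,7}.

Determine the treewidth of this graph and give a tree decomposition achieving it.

Treewidth 3.
One such decomposition:
Bags: B1 = {1, 3, 5, 7}  B2 = {1, 3, 4, 5}  B3 = {1, 3, 5, 6}  B4 = {1, 2, 3, 5}
Tree: B1–B2, B2–B3, B3–B4

Every bag has size at most 4, so the width is 4 − 1 = 3 and tw(G) ≤ 3. For the lower bound: the 4 vertex sets {1,7}, {4,5}, {3}, {6} are disjoint, each induces a connected subgraph, and every pair is joined by at least one edge of G. Contracting each set to a single vertex therefore yields K_{4} as a minor, and since treewidth is minor-monotone, tw(G) ≥ tw(K_{4}) = 3. The upper and lower bounds meet at 3, so that is the treewidth.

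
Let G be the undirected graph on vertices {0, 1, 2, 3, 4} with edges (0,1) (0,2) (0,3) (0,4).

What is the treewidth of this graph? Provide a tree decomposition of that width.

The largest bag has 2 vertices, giving width 1; this decomposition certifies tw(G) ≤ 1. Since G has at least one edge (e.g. 0–1), it is not an edgeless graph, so tw(G) ≥ 1. Therefore the treewidth is 1.

Treewidth 1.
One such decomposition:
Bags: B1 = {0, 1}  B2 = {0, 2}  B3 = {0, 4}  B4 = {0, 3}
Tree: B1–B2, B2–B3, B3–B4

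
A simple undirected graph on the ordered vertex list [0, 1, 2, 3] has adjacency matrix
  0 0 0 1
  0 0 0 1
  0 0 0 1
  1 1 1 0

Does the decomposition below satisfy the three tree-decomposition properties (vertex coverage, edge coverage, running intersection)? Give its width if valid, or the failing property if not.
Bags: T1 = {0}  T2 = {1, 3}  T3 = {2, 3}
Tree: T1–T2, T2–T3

A tree decomposition must satisfy three properties: every vertex lies in some bag; for every edge, both endpoints lie together in some bag; and for every vertex, the bags containing it form a connected subtree. Here edge (3,0) lies in no bag, so the decomposition is invalid.

No — edge (3,0) lies in no bag.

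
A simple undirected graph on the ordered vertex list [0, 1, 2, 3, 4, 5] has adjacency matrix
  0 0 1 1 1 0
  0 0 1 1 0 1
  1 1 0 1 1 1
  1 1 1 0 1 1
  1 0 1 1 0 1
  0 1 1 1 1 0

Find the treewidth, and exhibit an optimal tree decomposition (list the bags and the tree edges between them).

The largest bag has 4 vertices, giving width 3; this decomposition certifies tw(G) ≤ 3. Conversely, {1, 2, 3, 5} is a clique of size 4, and the vertices of any clique must share a bag in every tree decomposition; so some bag has ≥ 4 vertices and tw(G) ≥ 3. Hence tw(G) = 3 exactly.

Treewidth 3.
Bags: B1 = {2, 3, 4, 5}  B2 = {1, 2, 3, 5}  B3 = {0, 2, 3, 4}
Tree: B1–B2, B1–B3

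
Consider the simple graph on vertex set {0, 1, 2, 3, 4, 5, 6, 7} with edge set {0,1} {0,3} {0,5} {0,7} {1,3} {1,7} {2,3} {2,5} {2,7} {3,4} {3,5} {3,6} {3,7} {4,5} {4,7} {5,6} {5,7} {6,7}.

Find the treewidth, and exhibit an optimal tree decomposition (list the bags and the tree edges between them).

Every bag has size at most 4, so the width is 4 − 1 = 3 and tw(G) ≤ 3. Conversely, {0, 1, 3, 7} is a clique of size 4, and the vertices of any clique must share a bag in every tree decomposition; so some bag has ≥ 4 vertices and tw(G) ≥ 3. Combining the bounds, tw(G) = 3.

Treewidth 3.
One optimal decomposition is:
Bags: B1 = {0, 3, 5, 7}  B2 = {3, 5, 6, 7}  B3 = {3, 4, 5, 7}  B4 = {2, 3, 5, 7}  B5 = {0, 1, 3, 7}
Tree: B1–B2, B2–B3, B1–B4, B1–B5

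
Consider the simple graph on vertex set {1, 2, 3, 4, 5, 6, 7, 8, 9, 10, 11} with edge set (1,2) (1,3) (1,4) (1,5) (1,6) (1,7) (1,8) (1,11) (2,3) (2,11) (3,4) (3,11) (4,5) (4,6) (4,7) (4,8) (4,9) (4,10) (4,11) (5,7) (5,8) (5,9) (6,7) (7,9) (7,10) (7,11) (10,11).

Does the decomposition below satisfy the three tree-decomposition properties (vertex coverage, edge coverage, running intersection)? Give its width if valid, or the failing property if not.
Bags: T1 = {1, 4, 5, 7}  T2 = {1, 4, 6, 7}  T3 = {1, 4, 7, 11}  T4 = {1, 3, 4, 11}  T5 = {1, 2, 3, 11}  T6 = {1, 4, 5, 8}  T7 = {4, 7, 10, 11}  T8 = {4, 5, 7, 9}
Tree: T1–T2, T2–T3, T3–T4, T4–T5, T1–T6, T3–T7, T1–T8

Vertex coverage: the bags together contain {1, 2, 3, 4, 5, 6, 7, 8, 9, 10, 11}, the full vertex set. Edge coverage: each edge of G has both endpoints in at least one bag. Running intersection: for every vertex, the bags containing it form a connected subtree. All three properties hold, so this is a valid tree decomposition of width max|bag| − 1 = 3, and hence tw(G) ≤ 3.

Yes; width 3.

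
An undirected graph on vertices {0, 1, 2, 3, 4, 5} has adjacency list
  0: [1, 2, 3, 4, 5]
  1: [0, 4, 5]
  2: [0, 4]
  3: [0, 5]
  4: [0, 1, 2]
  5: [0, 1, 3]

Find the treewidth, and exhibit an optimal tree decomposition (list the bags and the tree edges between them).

Treewidth 2.
One such decomposition:
Bags: B1 = {0, 3, 5}  B2 = {0, 1, 5}  B3 = {0, 1, 4}  B4 = {0, 2, 4}
Tree: B1–B2, B2–B3, B3–B4

Every bag has size at most 3, so the width is 3 − 1 = 2 and tw(G) ≤ 2. Conversely, {0, 1, 4} is a clique of size 3, and the vertices of any clique must share a bag in every tree decomposition; so some bag has ≥ 3 vertices and tw(G) ≥ 2. Hence tw(G) = 2 exactly.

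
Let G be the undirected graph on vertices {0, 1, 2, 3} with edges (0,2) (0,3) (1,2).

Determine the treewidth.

A width-1 tree decomposition is:
Bags: B1 = {0, 2}  B2 = {1, 2}  B3 = {0, 3}
Tree: B1–B2, B1–B3
Each bag holds 2 vertices, so the decomposition has width 1, which upper-bounds the treewidth. G has an edge, so its treewidth is at least 1. Hence tw(G) = 1 exactly.

1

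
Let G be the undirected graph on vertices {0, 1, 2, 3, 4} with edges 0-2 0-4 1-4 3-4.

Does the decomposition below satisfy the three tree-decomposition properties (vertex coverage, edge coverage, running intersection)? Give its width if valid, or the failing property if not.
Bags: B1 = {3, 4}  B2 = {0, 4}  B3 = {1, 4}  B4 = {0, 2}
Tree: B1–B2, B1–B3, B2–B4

Yes; width 1.

Vertex coverage: the bags together contain {0, 1, 2, 3, 4}, the full vertex set. Edge coverage: each edge of G has both endpoints in at least one bag. Running intersection: for every vertex, the bags containing it form a connected subtree. All three properties hold, so this is a valid tree decomposition of width max|bag| − 1 = 1, and hence tw(G) ≤ 1.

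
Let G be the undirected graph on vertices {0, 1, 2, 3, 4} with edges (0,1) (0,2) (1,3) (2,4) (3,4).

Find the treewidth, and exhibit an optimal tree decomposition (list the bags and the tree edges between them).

Every bag has size at most 3, so the width is 3 − 1 = 2 and tw(G) ≤ 2. For the lower bound, G contains the cycle 1–3–4–2–0–1, so G is not a forest; only forests have treewidth ≤ 1, hence tw(G) ≥ 2. Therefore the treewidth is 2.

Treewidth 2.
One such decomposition:
Bags: B1 = {1, 3, 4}  B2 = {1, 2, 4}  B3 = {0, 1, 2}
Tree: B1–B2, B2–B3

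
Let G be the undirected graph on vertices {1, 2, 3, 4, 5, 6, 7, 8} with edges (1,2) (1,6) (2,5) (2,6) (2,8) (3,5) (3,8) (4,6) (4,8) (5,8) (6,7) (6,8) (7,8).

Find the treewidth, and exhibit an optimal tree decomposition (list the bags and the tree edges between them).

Treewidth 2.
Bags: B1 = {2, 6, 8}  B2 = {2, 5, 8}  B3 = {3, 5, 8}  B4 = {6, 7, 8}  B5 = {4, 6, 8}  B6 = {1, 2, 6}
Tree: B1–B2, B2–B3, B1–B4, B4–B5, B1–B6

Each bag holds 3 vertices, so the decomposition has width 2, which upper-bounds the treewidth. Conversely, {3, 5, 8} is a clique of size 3, and the vertices of any clique must share a bag in every tree decomposition; so some bag has ≥ 3 vertices and tw(G) ≥ 2. Hence tw(G) = 2 exactly.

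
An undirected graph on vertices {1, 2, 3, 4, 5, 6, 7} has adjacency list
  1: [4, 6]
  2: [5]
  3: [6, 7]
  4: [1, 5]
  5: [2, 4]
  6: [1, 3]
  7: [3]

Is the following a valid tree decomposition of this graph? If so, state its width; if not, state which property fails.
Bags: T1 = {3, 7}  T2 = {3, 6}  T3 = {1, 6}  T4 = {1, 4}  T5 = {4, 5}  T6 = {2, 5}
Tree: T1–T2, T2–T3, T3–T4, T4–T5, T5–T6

Vertex coverage: the bags together contain {1, 2, 3, 4, 5, 6, 7}, the full vertex set. Edge coverage: each edge of G has both endpoints in at least one bag. Running intersection: for every vertex, the bags containing it form a connected subtree. All three properties hold, so this is a valid tree decomposition of width max|bag| − 1 = 1, and hence tw(G) ≤ 1.

Yes; width 1.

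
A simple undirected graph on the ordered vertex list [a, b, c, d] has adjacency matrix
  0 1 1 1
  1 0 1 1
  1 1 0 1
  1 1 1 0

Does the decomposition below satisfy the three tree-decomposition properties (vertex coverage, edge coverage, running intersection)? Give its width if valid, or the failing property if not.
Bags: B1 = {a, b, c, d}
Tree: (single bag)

Every vertex of G appears in some bag (union = {a, b, c, d}); every edge is covered by a bag; and for each vertex v the set of bags containing v is connected in the bag tree. The decomposition is therefore valid. The largest bag has 4 vertices, so the width is 3.

Yes; width 3.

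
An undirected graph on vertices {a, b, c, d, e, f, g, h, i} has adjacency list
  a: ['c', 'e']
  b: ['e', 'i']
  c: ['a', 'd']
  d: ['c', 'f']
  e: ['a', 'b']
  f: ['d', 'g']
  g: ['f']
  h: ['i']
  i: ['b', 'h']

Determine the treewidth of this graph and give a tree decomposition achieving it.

Each bag holds 2 vertices, so the decomposition has width 1, which upper-bounds the treewidth. G has an edge, so its treewidth is at least 1. The upper and lower bounds meet at 1, so that is the treewidth.

Treewidth 1.
One such decomposition:
Bags: B1 = {h, i}  B2 = {b, i}  B3 = {b, e}  B4 = {a, e}  B5 = {a, c}  B6 = {c, d}  B7 = {d, f}  B8 = {f, g}
Tree: B1–B2, B2–B3, B3–B4, B4–B5, B5–B6, B6–B7, B7–B8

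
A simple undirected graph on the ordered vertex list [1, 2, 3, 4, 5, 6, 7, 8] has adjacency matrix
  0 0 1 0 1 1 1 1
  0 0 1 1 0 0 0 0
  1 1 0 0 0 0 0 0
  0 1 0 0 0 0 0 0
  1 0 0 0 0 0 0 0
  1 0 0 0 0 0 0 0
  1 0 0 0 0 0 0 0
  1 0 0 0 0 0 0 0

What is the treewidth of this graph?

A width-1 tree decomposition is:
Bags: B1 = {1, 7}  B2 = {1, 3}  B3 = {2, 3}  B4 = {1, 6}  B5 = {1, 5}  B6 = {1, 8}  B7 = {2, 4}
Tree: B1–B2, B2–B3, B2–B4, B4–B5, B2–B6, B3–B7
Every bag has size at most 2, so the width is 2 − 1 = 1 and tw(G) ≤ 1. G has an edge, so its treewidth is at least 1. The upper and lower bounds meet at 1, so that is the treewidth.

1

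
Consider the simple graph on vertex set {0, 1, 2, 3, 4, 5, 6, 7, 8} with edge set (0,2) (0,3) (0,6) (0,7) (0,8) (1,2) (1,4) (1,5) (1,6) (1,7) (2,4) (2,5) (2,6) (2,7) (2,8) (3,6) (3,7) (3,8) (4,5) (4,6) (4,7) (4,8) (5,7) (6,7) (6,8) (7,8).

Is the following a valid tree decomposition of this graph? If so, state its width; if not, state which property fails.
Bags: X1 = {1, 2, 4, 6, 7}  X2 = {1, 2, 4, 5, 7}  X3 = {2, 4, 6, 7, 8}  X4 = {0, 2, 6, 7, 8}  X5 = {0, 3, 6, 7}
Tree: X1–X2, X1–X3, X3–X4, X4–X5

A tree decomposition must satisfy three properties: every vertex lies in some bag; for every edge, both endpoints lie together in some bag; and for every vertex, the bags containing it form a connected subtree. Here edge (8,3) lies in no bag, so the decomposition is invalid.

No — edge (8,3) lies in no bag.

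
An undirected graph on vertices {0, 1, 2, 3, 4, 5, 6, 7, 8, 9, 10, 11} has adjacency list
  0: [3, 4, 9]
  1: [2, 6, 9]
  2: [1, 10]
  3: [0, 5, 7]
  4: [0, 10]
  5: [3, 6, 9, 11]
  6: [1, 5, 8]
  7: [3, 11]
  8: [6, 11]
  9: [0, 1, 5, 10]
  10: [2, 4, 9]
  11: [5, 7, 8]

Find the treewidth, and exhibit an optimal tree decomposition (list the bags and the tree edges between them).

Treewidth 3.
One such decomposition:
Bags: B1 = {1, 2, 4, 10}  B2 = {1, 4, 9, 10}  B3 = {0, 1, 4, 9}  B4 = {0, 1, 6, 9}  B5 = {0, 5, 6, 9}  B6 = {0, 3, 5, 6}  B7 = {3, 5, 6, 8}  B8 = {3, 5, 8, 11}  B9 = {3, 7, 8, 11}
Tree: B1–B2, B2–B3, B3–B4, B4–B5, B5–B6, B6–B7, B7–B8, B8–B9

Each bag holds 4 vertices, so the decomposition has width 3, which upper-bounds the treewidth. For the lower bound: the 4 vertex sets {2,4,10}, {1}, {9}, {0,3,5,6} are disjoint, each induces a connected subgraph, and every pair is joined by at least one edge of G. Contracting each set to a single vertex therefore yields K_{4} as a minor, and since treewidth is minor-monotone, tw(G) ≥ tw(K_{4}) = 3. Combining the bounds, tw(G) = 3.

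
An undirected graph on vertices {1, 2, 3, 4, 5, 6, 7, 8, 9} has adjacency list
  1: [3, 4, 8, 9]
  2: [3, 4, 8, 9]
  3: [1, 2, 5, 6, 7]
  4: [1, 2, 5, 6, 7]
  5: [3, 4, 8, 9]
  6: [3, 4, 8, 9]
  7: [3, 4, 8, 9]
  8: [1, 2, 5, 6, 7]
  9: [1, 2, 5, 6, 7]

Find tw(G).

4

A width-4 tree decomposition is:
Bags: B1 = {3, 4, 6, 8, 9}  B2 = {1, 3, 4, 8, 9}  B3 = {3, 4, 7, 8, 9}  B4 = {3, 4, 5, 8, 9}  B5 = {2, 3, 4, 8, 9}
Tree: B1–B2, B2–B3, B3–B4, B4–B5
The largest bag has 5 vertices, giving width 4; this decomposition certifies tw(G) ≤ 4. For the lower bound: the 5 vertex sets {3,6}, {1,9}, {7,8}, {4}, {5} are disjoint, each induces a connected subgraph, and every pair is joined by at least one edge of G. Contracting each set to a single vertex therefore yields K_{5} as a minor, and since treewidth is minor-monotone, tw(G) ≥ tw(K_{5}) = 4. Therefore the treewidth is 4.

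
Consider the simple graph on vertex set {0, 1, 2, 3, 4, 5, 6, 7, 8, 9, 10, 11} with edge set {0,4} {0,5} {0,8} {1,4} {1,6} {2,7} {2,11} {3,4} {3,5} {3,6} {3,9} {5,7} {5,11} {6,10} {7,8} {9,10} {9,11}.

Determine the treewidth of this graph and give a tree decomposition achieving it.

Treewidth 3.
One optimal decomposition is:
Bags: B1 = {0, 2, 7, 8}  B2 = {0, 2, 5, 7}  B3 = {0, 2, 5, 11}  B4 = {0, 4, 5, 11}  B5 = {3, 4, 5, 11}  B6 = {3, 4, 9, 11}  B7 = {1, 3, 4, 9}  B8 = {1, 3, 6, 9}  B9 = {1, 6, 9, 10}
Tree: B1–B2, B2–B3, B3–B4, B4–B5, B5–B6, B6–B7, B7–B8, B8–B9

The largest bag has 4 vertices, giving width 3; this decomposition certifies tw(G) ≤ 3. For the lower bound: the 4 vertex sets {2,7,8}, {0}, {5}, {3,4,9,11} are disjoint, each induces a connected subgraph, and every pair is joined by at least one edge of G. Contracting each set to a single vertex therefore yields K_{4} as a minor, and since treewidth is minor-monotone, tw(G) ≥ tw(K_{4}) = 3. The upper and lower bounds meet at 3, so that is the treewidth.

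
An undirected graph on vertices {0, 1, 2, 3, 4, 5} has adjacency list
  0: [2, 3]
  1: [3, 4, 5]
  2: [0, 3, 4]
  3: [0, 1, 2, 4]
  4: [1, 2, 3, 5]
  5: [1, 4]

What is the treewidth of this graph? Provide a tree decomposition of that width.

Every bag has size at most 3, so the width is 3 − 1 = 2 and tw(G) ≤ 2. For the lower bound, the 3 vertices {1, 3, 4} are pairwise adjacent, and any tree decomposition puts a clique entirely inside one bag — forcing width ≥ 2. Hence tw(G) = 2 exactly.

Treewidth 2.
One such decomposition:
Bags: B1 = {2, 3, 4}  B2 = {0, 2, 3}  B3 = {1, 3, 4}  B4 = {1, 4, 5}
Tree: B1–B2, B1–B3, B3–B4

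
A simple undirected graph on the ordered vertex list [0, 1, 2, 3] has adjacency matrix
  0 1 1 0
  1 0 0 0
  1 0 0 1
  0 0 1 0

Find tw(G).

A width-1 tree decomposition is:
Bags: B1 = {0, 2}  B2 = {2, 3}  B3 = {0, 1}
Tree: B1–B2, B1–B3
Each bag holds 2 vertices, so the decomposition has width 1, which upper-bounds the treewidth. Since G has at least one edge (e.g. 0–2), it is not an edgeless graph, so tw(G) ≥ 1. Combining the bounds, tw(G) = 1.

1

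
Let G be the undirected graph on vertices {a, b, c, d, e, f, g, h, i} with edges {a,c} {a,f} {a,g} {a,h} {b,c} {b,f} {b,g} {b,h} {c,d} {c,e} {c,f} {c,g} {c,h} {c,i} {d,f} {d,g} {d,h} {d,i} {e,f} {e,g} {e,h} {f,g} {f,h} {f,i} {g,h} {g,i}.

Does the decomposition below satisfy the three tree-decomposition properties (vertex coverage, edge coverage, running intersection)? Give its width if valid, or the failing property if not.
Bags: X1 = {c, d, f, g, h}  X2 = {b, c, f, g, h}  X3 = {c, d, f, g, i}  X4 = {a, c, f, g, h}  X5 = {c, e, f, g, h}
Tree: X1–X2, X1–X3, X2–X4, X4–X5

Yes; width 4.

Every vertex of G appears in some bag (union = {a, b, c, d, e, f, g, h, i}); every edge is covered by a bag; and for each vertex v the set of bags containing v is connected in the bag tree. The decomposition is therefore valid. The largest bag has 5 vertices, so the width is 4.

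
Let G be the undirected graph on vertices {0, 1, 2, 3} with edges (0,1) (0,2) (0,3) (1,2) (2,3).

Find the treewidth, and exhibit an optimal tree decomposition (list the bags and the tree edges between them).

Treewidth 2.
One such decomposition:
Bags: B1 = {0, 1, 2}  B2 = {0, 2, 3}
Tree: B1–B2

Each bag holds 3 vertices, so the decomposition has width 2, which upper-bounds the treewidth. Conversely, {0, 1, 2} is a clique of size 3, and the vertices of any clique must share a bag in every tree decomposition; so some bag has ≥ 3 vertices and tw(G) ≥ 2. Hence tw(G) = 2 exactly.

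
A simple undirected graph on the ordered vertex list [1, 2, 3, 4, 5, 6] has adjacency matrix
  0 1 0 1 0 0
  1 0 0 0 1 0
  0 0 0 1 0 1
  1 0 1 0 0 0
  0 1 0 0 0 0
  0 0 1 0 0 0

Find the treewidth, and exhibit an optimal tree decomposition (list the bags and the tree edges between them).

Treewidth 1.
One such decomposition:
Bags: B1 = {2, 5}  B2 = {1, 2}  B3 = {1, 4}  B4 = {3, 4}  B5 = {3, 6}
Tree: B1–B2, B2–B3, B3–B4, B4–B5

The largest bag has 2 vertices, giving width 1; this decomposition certifies tw(G) ≤ 1. Since G has at least one edge (e.g. 5–2), it is not an edgeless graph, so tw(G) ≥ 1. Hence tw(G) = 1 exactly.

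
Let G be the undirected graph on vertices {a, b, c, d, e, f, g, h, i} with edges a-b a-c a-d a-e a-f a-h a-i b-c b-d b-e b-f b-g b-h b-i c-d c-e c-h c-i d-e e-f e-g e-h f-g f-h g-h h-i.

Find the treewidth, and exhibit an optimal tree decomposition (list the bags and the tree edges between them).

Treewidth 4.
One such decomposition:
Bags: B1 = {a, b, e, f, h}  B2 = {a, b, c, e, h}  B3 = {b, e, f, g, h}  B4 = {a, b, c, h, i}  B5 = {a, b, c, d, e}
Tree: B1–B2, B1–B3, B2–B4, B2–B5

Every bag has size at most 5, so the width is 5 − 1 = 4 and tw(G) ≤ 4. On the other hand G contains the 5-clique {a, b, c, d, e}. A clique must lie in a single bag of any decomposition, so no decomposition can have width below 4. The upper and lower bounds meet at 4, so that is the treewidth.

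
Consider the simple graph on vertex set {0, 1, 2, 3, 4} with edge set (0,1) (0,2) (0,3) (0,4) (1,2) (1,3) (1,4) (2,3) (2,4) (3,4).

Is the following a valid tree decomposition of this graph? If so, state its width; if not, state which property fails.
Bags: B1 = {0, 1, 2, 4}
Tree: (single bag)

No — vertex 3 appears in no bag.

A tree decomposition must satisfy three properties: every vertex lies in some bag; for every edge, both endpoints lie together in some bag; and for every vertex, the bags containing it form a connected subtree. Here vertex 3 appears in no bag, so the decomposition is invalid.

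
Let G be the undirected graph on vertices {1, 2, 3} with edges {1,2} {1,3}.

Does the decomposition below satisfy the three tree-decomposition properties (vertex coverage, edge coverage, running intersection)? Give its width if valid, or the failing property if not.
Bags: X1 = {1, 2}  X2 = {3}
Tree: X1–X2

A tree decomposition must satisfy three properties: every vertex lies in some bag; for every edge, both endpoints lie together in some bag; and for every vertex, the bags containing it form a connected subtree. Here edge (1,3) lies in no bag, so the decomposition is invalid.

No — edge (1,3) lies in no bag.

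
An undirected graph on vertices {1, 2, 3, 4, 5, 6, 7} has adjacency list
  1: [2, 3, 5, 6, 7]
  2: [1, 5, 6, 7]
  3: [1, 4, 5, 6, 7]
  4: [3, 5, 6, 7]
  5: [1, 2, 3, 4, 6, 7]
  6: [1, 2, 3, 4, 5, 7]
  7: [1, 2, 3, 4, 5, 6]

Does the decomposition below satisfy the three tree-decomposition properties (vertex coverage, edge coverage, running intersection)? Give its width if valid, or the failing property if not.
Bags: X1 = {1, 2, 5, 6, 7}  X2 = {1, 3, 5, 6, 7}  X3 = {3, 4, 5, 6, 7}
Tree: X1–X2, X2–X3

Vertex coverage: the bags together contain {1, 2, 3, 4, 5, 6, 7}, the full vertex set. Edge coverage: each edge of G has both endpoints in at least one bag. Running intersection: for every vertex, the bags containing it form a connected subtree. All three properties hold, so this is a valid tree decomposition of width max|bag| − 1 = 4, and hence tw(G) ≤ 4.

Yes; width 4.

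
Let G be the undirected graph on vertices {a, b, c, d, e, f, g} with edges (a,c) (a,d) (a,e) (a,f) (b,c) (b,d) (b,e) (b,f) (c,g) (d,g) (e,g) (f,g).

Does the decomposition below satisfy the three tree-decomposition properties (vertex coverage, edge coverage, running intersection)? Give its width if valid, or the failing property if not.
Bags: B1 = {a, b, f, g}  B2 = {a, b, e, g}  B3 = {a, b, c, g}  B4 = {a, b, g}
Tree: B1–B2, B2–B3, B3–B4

A tree decomposition must satisfy three properties: every vertex lies in some bag; for every edge, both endpoints lie together in some bag; and for every vertex, the bags containing it form a connected subtree. Here vertex d appears in no bag, so the decomposition is invalid.

No — vertex d appears in no bag.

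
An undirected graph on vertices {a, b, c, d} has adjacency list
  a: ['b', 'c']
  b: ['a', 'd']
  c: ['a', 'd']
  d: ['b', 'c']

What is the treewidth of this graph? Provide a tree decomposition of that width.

Every bag has size at most 3, so the width is 3 − 1 = 2 and tw(G) ≤ 2. For the lower bound, G contains the cycle b–a–c–d–b, so G is not a forest; only forests have treewidth ≤ 1, hence tw(G) ≥ 2. Therefore the treewidth is 2.

Treewidth 2.
Bags: B1 = {a, b, c}  B2 = {b, c, d}
Tree: B1–B2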